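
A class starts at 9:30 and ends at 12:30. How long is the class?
From 9:30 to 12:30:
(12 x 60 + 30) - (9 x 60 + 30) = 750 - 570 = 180 minutes
= 3 hours

Final answer: 3 hours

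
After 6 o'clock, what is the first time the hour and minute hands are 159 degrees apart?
At t minutes past 6:00, the hour hand is at 30 x 6 + 0.5t degrees and the minute hand is at 6t degrees.
The smaller angle between them is 159 degrees when |30H - 5.5t| = 159 or |30H - 5.5t| = 201.
With H = 6, solve 30 x 6 - 5.5t = +/- target for each target:
  t = (30 x 6 - 159) / 5.5 = 3.82
  t = (30 x 6 + 159) / 5.5 = 61.64 (outside (0, 60))
  t = (30 x 6 - 201) / 5.5 = -3.82 (outside (0, 60))
  t = (30 x 6 + 201) / 5.5 = 69.27 (outside (0, 60))
Valid solutions in (0, 60): {3.82} minutes.
The first occurrence is t = 3.82 minutes.
The hands form a 159-degree angle at 3.82 minutes past 6:00.

Final answer: 3.82 minutes past 6:00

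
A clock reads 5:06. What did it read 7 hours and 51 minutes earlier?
Starting time: 5:06 = 306 total minutes past 12:00
Subtracting: 7 hours and 51 minutes = 471 minutes
306 - 471 = -165 (negative, add 12 hours = 720) = 555 minutes
= 9 hours and 15 minutes past 12:00 = 9:15

Final answer: 9:15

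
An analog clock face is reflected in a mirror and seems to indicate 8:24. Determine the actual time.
Reflection across the vertical (12-6) axis maps a hand at angle A degrees to (360 - A) degrees, which sends a reading of T minutes past 12:00 to (720 - T) minutes past 12:00.
Mirror reads 8:24 = 504 minutes past 12:00.
Actual time: (720 - 504) mod 720 = 216 minutes = 3:36.

Final answer: 3:36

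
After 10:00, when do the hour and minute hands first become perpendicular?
At t minutes past 10:00, the hour hand is at 30 x 10 + 0.5t degrees and the minute hand is at 6t degrees.
The smaller angle between them is 90 degrees when |30H - 5.5t| = 90 or |30H - 5.5t| = 270.
With H = 10, solve 30 x 10 - 5.5t = +/- target for each target:
  t = (30 x 10 - 90) / 5.5 = 38.18
  t = (30 x 10 + 90) / 5.5 = 70.91 (outside (0, 60))
  t = (30 x 10 - 270) / 5.5 = 5.45
  t = (30 x 10 + 270) / 5.5 = 103.64 (outside (0, 60))
Valid solutions in (0, 60): {5.45, 38.18} minutes.
First occurrence: t = 5.45 minutes.
The hands are at right angles at 5.45 minutes past 10:00.

Final answer: 5.45 minutes past 10:00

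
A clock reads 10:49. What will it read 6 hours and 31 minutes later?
Starting time: 10:49
Adding 31 minutes to 49 minutes: 49 + 31 = 80 minutes = 1 hour and 20 minutes
Adding 6 hours: 10 + 6 + 1 (carry) = 17 - 12 = 5
Final time: 5:20

Final answer: 5:20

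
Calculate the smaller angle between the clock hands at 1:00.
Hour hand position: 1 x 30 + 0 x 0.5 = 30 degrees
Minute hand position: 0 x 6 = 0 degrees
Difference: |30 - 0| = 30 degrees
The angle between the hands is 30 degrees

Final answer: 30 degrees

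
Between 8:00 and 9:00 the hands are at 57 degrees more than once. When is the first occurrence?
At t minutes past 8:00, the hour hand is at 30 x 8 + 0.5t degrees and the minute hand is at 6t degrees.
The smaller angle between them is 57 degrees when |30H - 5.5t| = 57 or |30H - 5.5t| = 303.
With H = 8, solve 30 x 8 - 5.5t = +/- target for each target:
  t = (30 x 8 - 57) / 5.5 = 33.27
  t = (30 x 8 + 57) / 5.5 = 54
  t = (30 x 8 - 303) / 5.5 = -11.45 (outside (0, 60))
  t = (30 x 8 + 303) / 5.5 = 98.73 (outside (0, 60))
Valid solutions in (0, 60): {33.27, 54} minutes.
The first occurrence is t = 33.27 minutes.
The hands form a 57-degree angle at 33.27 minutes past 8:00.

Final answer: 33.27 minutes past 8:00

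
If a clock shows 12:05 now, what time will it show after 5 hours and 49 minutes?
Starting time: 12:05
Adding 49 minutes to 5 minutes: 5 + 49 = 54 minutes
Adding 5 hours: 12 + 5 = 17 - 12 = 5
Final time: 5:54

Final answer: 5:54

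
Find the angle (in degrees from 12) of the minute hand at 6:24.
The minute hand moves 6 degrees per minute.
At 6:24: 24 x 6 = 144 degrees

Final answer: 144 degrees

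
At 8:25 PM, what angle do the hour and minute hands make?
Hour hand position: 8 x 30 + 25 x 0.5 = 252.5 degrees
Minute hand position: 25 x 6 = 150 degrees
Difference: |252.5 - 150| = 102.5 degrees
The angle between the hands is 102.5 degrees

Final answer: 102.5 degrees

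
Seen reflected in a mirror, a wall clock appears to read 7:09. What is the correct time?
Reflection across the vertical (12-6) axis maps a hand at angle A degrees to (360 - A) degrees, which sends a reading of T minutes past 12:00 to (720 - T) minutes past 12:00.
Mirror reads 7:09 = 429 minutes past 12:00.
Actual time: (720 - 429) mod 720 = 291 minutes = 4:51.

Final answer: 4:51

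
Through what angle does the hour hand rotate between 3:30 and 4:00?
The hour hand moves 0.5 degrees per minute.
Time elapsed: 4:00 - 3:30 = 30 minutes
Angular displacement: 30 x 0.5 = 15 degrees

Final answer: 15 degrees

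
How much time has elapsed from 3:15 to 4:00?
From 3:15 to 4:00:
(4 x 60 + 0) - (3 x 60 + 15) = 240 - 195 = 45 minutes
= 45 minutes

Final answer: 45 minutes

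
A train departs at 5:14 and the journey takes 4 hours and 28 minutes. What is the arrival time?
Starting time: 5:14
Adding 28 minutes to 14 minutes: 14 + 28 = 42 minutes
Adding 4 hours: 5 + 4 = 9
Final time: 9:42

Final answer: 9:42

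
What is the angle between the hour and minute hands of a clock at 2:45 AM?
Hour hand position: 2 x 30 + 45 x 0.5 = 82.5 degrees
Minute hand position: 45 x 6 = 270 degrees
Difference: |82.5 - 270| = 187.5 degrees
Since 187.5 > 180, the smaller angle is 360 - 187.5 = 172.5 degrees

Final answer: 172.5 degrees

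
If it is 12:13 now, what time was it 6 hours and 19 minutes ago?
Starting time: 12:13 = 13 total minutes past 12:00
Subtracting: 6 hours and 19 minutes = 379 minutes
13 - 379 = -366 (negative, add 12 hours = 720) = 354 minutes
= 5 hours and 54 minutes past 12:00 = 5:54

Final answer: 5:54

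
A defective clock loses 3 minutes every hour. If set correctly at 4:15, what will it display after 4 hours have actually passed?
For every 60 true minutes, the faulty clock advances 60 - 3 = 57 minutes.
True elapsed: 4 hours = 240 minutes.
Faulty clock advances: 240 x 57/60 = 228 minutes (drift: 12 minutes behind).
Shown time: 4:15 + 228 minutes = 8:03.

Final answer: 8:03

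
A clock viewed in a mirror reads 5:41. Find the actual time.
Reflection across the vertical (12-6) axis maps a hand at angle A degrees to (360 - A) degrees, which sends a reading of T minutes past 12:00 to (720 - T) minutes past 12:00.
Mirror reads 5:41 = 341 minutes past 12:00.
Actual time: (720 - 341) mod 720 = 379 minutes = 6:19.

Final answer: 6:19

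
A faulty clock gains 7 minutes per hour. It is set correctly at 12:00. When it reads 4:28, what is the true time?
For every 60 true minutes, the faulty clock advances 67 minutes, so 1 faulty-clock minute corresponds to 60/67 true minutes.
From 12:00 to 4:28 on the faulty dial is 268 minutes.
True elapsed: 268 x 60/67 = 240 minutes = 4 hours.
True time: 12:00 + 4 hours = 4:00.

Final answer: 4:00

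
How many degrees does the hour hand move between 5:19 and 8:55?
The hour hand moves 0.5 degrees per minute.
Time elapsed: 8:55 - 5:19 = 216 minutes
Angular displacement: 216 x 0.5 = 108 degrees

Final answer: 108 degrees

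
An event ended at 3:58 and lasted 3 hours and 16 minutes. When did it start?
Starting time: 3:58 = 238 total minutes past 12:00
Subtracting: 3 hours and 16 minutes = 196 minutes
238 - 196 = 42 minutes
= 42 minutes past 12:00 = 12:42

Final answer: 12:42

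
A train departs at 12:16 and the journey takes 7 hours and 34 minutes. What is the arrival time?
Starting time: 12:16
Adding 34 minutes to 16 minutes: 16 + 34 = 50 minutes
Adding 7 hours: 12 + 7 = 19 - 12 = 7
Final time: 7:50

Final answer: 7:50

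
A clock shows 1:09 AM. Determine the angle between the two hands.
Hour hand position: 1 x 30 + 9 x 0.5 = 34.5 degrees
Minute hand position: 9 x 6 = 54 degrees
Difference: |34.5 - 54| = 19.5 degrees
The angle between the hands is 19.5 degrees

Final answer: 19.5 degrees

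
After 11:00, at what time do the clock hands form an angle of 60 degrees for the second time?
At t minutes past 11:00, the hour hand is at 30 x 11 + 0.5t degrees and the minute hand is at 6t degrees.
The smaller angle between them is 60 degrees when |30H - 5.5t| = 60 or |30H - 5.5t| = 300.
With H = 11, solve 30 x 11 - 5.5t = +/- target for each target:
  t = (30 x 11 - 60) / 5.5 = 49.09
  t = (30 x 11 + 60) / 5.5 = 70.91 (outside (0, 60))
  t = (30 x 11 - 300) / 5.5 = 5.45
  t = (30 x 11 + 300) / 5.5 = 114.55 (outside (0, 60))
Valid solutions in (0, 60): {5.45, 49.09} minutes.
The second occurrence is t = 49.09 minutes.
The hands form a 60-degree angle at 49.09 minutes past 11:00.

Final answer: 49.09 minutes past 11:00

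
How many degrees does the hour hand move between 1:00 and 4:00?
The hour hand moves 0.5 degrees per minute.
Time elapsed: 4:00 - 1:00 = 180 minutes
Angular displacement: 180 x 0.5 = 90 degrees

Final answer: 90 degrees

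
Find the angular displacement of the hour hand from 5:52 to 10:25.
The hour hand moves 0.5 degrees per minute.
Time elapsed: 10:25 - 5:52 = 273 minutes
Angular displacement: 273 x 0.5 = 136.5 degrees

Final answer: 136.5 degrees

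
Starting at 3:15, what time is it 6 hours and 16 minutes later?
Starting time: 3:15
Adding 16 minutes to 15 minutes: 15 + 16 = 31 minutes
Adding 6 hours: 3 + 6 = 9
Final time: 9:31

Final answer: 9:31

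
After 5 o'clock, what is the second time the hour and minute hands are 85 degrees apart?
At t minutes past 5:00, the hour hand is at 30 x 5 + 0.5t degrees and the minute hand is at 6t degrees.
The smaller angle between them is 85 degrees when |30H - 5.5t| = 85 or |30H - 5.5t| = 275.
With H = 5, solve 30 x 5 - 5.5t = +/- target for each target:
  t = (30 x 5 - 85) / 5.5 = 11.82
  t = (30 x 5 + 85) / 5.5 = 42.73
  t = (30 x 5 - 275) / 5.5 = -22.73 (outside (0, 60))
  t = (30 x 5 + 275) / 5.5 = 77.27 (outside (0, 60))
Valid solutions in (0, 60): {11.82, 42.73} minutes.
The second occurrence is t = 42.73 minutes.
The hands form a 85-degree angle at 42.73 minutes past 5:00.

Final answer: 42.73 minutes past 5:00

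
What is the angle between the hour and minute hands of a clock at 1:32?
Hour hand position: 1 x 30 + 32 x 0.5 = 46 degrees
Minute hand position: 32 x 6 = 192 degrees
Difference: |46 - 192| = 146 degrees
The angle between the hands is 146 degrees

Final answer: 146 degrees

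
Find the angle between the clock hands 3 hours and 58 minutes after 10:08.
First find the time 3 hours and 58 minutes after 10:08.
Total minutes: 10 x 60 + 8 + 3 x 60 + 58 = 846.
846 mod 720 = 126 minutes = 2:06.
Now compute the angle at 2:06:
Hour hand: 2 x 30 + 6 x 0.5 = 63 degrees
Minute hand: 6 x 6 = 36 degrees
Difference: |63 - 36| = 27 degrees
The angle is 27 degrees

Final answer: 27 degrees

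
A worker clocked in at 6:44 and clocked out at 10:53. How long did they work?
From 6:44 to 10:53:
(10 x 60 + 53) - (6 x 60 + 44) = 653 - 404 = 249 minutes
= 4 hours and 9 minutes

Final answer: 4 hours and 9 minutes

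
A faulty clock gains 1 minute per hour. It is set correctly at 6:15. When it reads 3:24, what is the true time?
For every 60 true minutes, the faulty clock advances 61 minutes, so 1 faulty-clock minute corresponds to 60/61 true minutes.
From 6:15 to 3:24 on the faulty dial is 549 minutes.
True elapsed: 549 x 60/61 = 540 minutes = 9 hours.
True time: 6:15 + 9 hours = 3:15.

Final answer: 3:15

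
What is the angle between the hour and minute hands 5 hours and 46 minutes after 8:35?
First find the time 5 hours and 46 minutes after 8:35.
Total minutes: 8 x 60 + 35 + 5 x 60 + 46 = 861.
861 mod 720 = 141 minutes = 2:21.
Now compute the angle at 2:21:
Hour hand: 2 x 30 + 21 x 0.5 = 70.5 degrees
Minute hand: 21 x 6 = 126 degrees
Difference: |70.5 - 126| = 55.5 degrees
The angle is 55.5 degrees

Final answer: 55.5 degrees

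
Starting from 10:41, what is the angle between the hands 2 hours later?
First find the time 2 hours after 10:41.
Total minutes: 10 x 60 + 41 + 2 x 60 + 0 = 761.
761 mod 720 = 41 minutes = 12:41.
Now compute the angle at 12:41:
Hour hand: 0 x 30 + 41 x 0.5 = 20.5 degrees
Minute hand: 41 x 6 = 246 degrees
Difference: |20.5 - 246| = 225.5 degrees
Smaller angle: 360 - 225.5 = 134.5 degrees

Final answer: 134.5 degrees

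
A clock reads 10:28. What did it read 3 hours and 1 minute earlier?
Starting time: 10:28 = 628 total minutes past 12:00
Subtracting: 3 hours and 1 minute = 181 minutes
628 - 181 = 447 minutes
= 7 hours and 27 minutes past 12:00 = 7:27

Final answer: 7:27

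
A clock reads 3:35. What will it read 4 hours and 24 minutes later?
Starting time: 3:35
Adding 24 minutes to 35 minutes: 35 + 24 = 59 minutes
Adding 4 hours: 3 + 4 = 7
Final time: 7:59

Final answer: 7:59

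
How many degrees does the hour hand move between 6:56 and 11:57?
The hour hand moves 0.5 degrees per minute.
Time elapsed: 11:57 - 6:56 = 301 minutes
Angular displacement: 301 x 0.5 = 150.5 degrees

Final answer: 150.5 degrees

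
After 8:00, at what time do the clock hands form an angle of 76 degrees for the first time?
At t minutes past 8:00, the hour hand is at 30 x 8 + 0.5t degrees and the minute hand is at 6t degrees.
The smaller angle between them is 76 degrees when |30H - 5.5t| = 76 or |30H - 5.5t| = 284.
With H = 8, solve 30 x 8 - 5.5t = +/- target for each target:
  t = (30 x 8 - 76) / 5.5 = 29.82
  t = (30 x 8 + 76) / 5.5 = 57.45
  t = (30 x 8 - 284) / 5.5 = -8 (outside (0, 60))
  t = (30 x 8 + 284) / 5.5 = 95.27 (outside (0, 60))
Valid solutions in (0, 60): {29.82, 57.45} minutes.
The first occurrence is t = 29.82 minutes.
The hands form a 76-degree angle at 29.82 minutes past 8:00.

Final answer: 29.82 minutes past 8:00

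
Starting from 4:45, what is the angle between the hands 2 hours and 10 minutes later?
First find the time 2 hours and 10 minutes after 4:45.
Total minutes: 4 x 60 + 45 + 2 x 60 + 10 = 415.
415 mod 720 = 415 minutes = 6:55.
Now compute the angle at 6:55:
Hour hand: 6 x 30 + 55 x 0.5 = 207.5 degrees
Minute hand: 55 x 6 = 330 degrees
Difference: |207.5 - 330| = 122.5 degrees
The angle is 122.5 degrees

Final answer: 122.5 degrees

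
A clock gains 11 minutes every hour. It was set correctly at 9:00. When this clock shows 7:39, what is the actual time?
For every 60 true minutes, the faulty clock advances 71 minutes, so 1 faulty-clock minute corresponds to 60/71 true minutes.
From 9:00 to 7:39 on the faulty dial is 639 minutes.
True elapsed: 639 x 60/71 = 540 minutes = 9 hours.
True time: 9:00 + 9 hours = 6:00.

Final answer: 6:00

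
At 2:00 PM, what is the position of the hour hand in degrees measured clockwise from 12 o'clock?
The hour hand moves 30 degrees per hour and 0.5 degrees per minute.
At 2:00: (2) x 30 + 0 x 0.5 = 60 + 0 = 60 degrees

Final answer: 60 degrees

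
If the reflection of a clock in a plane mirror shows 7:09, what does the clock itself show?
Reflection across the vertical (12-6) axis maps a hand at angle A degrees to (360 - A) degrees, which sends a reading of T minutes past 12:00 to (720 - T) minutes past 12:00.
Mirror reads 7:09 = 429 minutes past 12:00.
Actual time: (720 - 429) mod 720 = 291 minutes = 4:51.

Final answer: 4:51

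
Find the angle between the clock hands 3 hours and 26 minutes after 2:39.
First find the time 3 hours and 26 minutes after 2:39.
Total minutes: 2 x 60 + 39 + 3 x 60 + 26 = 365.
365 mod 720 = 365 minutes = 6:05.
Now compute the angle at 6:05:
Hour hand: 6 x 30 + 5 x 0.5 = 182.5 degrees
Minute hand: 5 x 6 = 30 degrees
Difference: |182.5 - 30| = 152.5 degrees
The angle is 152.5 degrees

Final answer: 152.5 degrees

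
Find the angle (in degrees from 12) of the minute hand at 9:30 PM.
The minute hand moves 6 degrees per minute.
At 9:30: 30 x 6 = 180 degrees

Final answer: 180 degrees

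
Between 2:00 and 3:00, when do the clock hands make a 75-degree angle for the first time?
At t minutes past 2:00, the hour hand is at 30 x 2 + 0.5t degrees and the minute hand is at 6t degrees.
The smaller angle between them is 75 degrees when |30H - 5.5t| = 75 or |30H - 5.5t| = 285.
With H = 2, solve 30 x 2 - 5.5t = +/- target for each target:
  t = (30 x 2 - 75) / 5.5 = -2.73 (outside (0, 60))
  t = (30 x 2 + 75) / 5.5 = 24.55
  t = (30 x 2 - 285) / 5.5 = -40.91 (outside (0, 60))
  t = (30 x 2 + 285) / 5.5 = 62.73 (outside (0, 60))
Valid solutions in (0, 60): {24.55} minutes.
The first occurrence is t = 24.55 minutes.
The hands form a 75-degree angle at 24.55 minutes past 2:00.

Final answer: 24.55 minutes past 2:00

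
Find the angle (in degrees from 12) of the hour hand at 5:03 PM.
The hour hand moves 30 degrees per hour and 0.5 degrees per minute.
At 5:03: (5) x 30 + 3 x 0.5 = 150 + 1.5 = 151.5 degrees

Final answer: 151.5 degrees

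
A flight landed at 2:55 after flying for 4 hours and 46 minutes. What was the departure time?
Starting time: 2:55 = 175 total minutes past 12:00
Subtracting: 4 hours and 46 minutes = 286 minutes
175 - 286 = -111 (negative, add 12 hours = 720) = 609 minutes
= 10 hours and 9 minutes past 12:00 = 10:09

Final answer: 10:09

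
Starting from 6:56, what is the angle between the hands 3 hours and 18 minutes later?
First find the time 3 hours and 18 minutes after 6:56.
Total minutes: 6 x 60 + 56 + 3 x 60 + 18 = 614.
614 mod 720 = 614 minutes = 10:14.
Now compute the angle at 10:14:
Hour hand: 10 x 30 + 14 x 0.5 = 307 degrees
Minute hand: 14 x 6 = 84 degrees
Difference: |307 - 84| = 223 degrees
Smaller angle: 360 - 223 = 137 degrees

Final answer: 137 degrees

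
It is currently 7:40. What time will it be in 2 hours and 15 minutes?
Starting time: 7:40
Adding 15 minutes to 40 minutes: 40 + 15 = 55 minutes
Adding 2 hours: 7 + 2 = 9
Final time: 9:55

Final answer: 9:55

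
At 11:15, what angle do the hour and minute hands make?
Hour hand position: 11 x 30 + 15 x 0.5 = 337.5 degrees
Minute hand position: 15 x 6 = 90 degrees
Difference: |337.5 - 90| = 247.5 degrees
Since 247.5 > 180, the smaller angle is 360 - 247.5 = 112.5 degrees

Final answer: 112.5 degrees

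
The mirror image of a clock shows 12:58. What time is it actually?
Reflection across the vertical (12-6) axis maps a hand at angle A degrees to (360 - A) degrees, which sends a reading of T minutes past 12:00 to (720 - T) minutes past 12:00.
Mirror reads 12:58 = 58 minutes past 12:00.
Actual time: (720 - 58) mod 720 = 662 minutes = 11:02.

Final answer: 11:02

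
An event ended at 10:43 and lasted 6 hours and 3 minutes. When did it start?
Starting time: 10:43 = 643 total minutes past 12:00
Subtracting: 6 hours and 3 minutes = 363 minutes
643 - 363 = 280 minutes
= 4 hours and 40 minutes past 12:00 = 4:40

Final answer: 4:40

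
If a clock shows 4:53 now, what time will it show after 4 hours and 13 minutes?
Starting time: 4:53
Adding 13 minutes to 53 minutes: 53 + 13 = 66 minutes = 1 hour and 6 minutes
Adding 4 hours: 4 + 4 + 1 (carry) = 9
Final time: 9:06

Final answer: 9:06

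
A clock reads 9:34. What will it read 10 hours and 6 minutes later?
Starting time: 9:34
Adding 6 minutes to 34 minutes: 34 + 6 = 40 minutes
Adding 10 hours: 9 + 10 = 19 - 12 = 7
Final time: 7:40

Final answer: 7:40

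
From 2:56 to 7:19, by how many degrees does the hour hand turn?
The hour hand moves 0.5 degrees per minute.
Time elapsed: 7:19 - 2:56 = 263 minutes
Angular displacement: 263 x 0.5 = 131.5 degrees

Final answer: 131.5 degrees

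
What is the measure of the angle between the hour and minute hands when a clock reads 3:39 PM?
Hour hand position: 3 x 30 + 39 x 0.5 = 109.5 degrees
Minute hand position: 39 x 6 = 234 degrees
Difference: |109.5 - 234| = 124.5 degrees
The angle between the hands is 124.5 degrees

Final answer: 124.5 degrees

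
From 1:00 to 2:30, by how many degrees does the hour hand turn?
The hour hand moves 0.5 degrees per minute.
Time elapsed: 2:30 - 1:00 = 90 minutes
Angular displacement: 90 x 0.5 = 45 degrees

Final answer: 45 degrees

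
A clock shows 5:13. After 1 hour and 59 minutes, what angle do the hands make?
First find the time 1 hour and 59 minutes after 5:13.
Total minutes: 5 x 60 + 13 + 1 x 60 + 59 = 432.
432 mod 720 = 432 minutes = 7:12.
Now compute the angle at 7:12:
Hour hand: 7 x 30 + 12 x 0.5 = 216 degrees
Minute hand: 12 x 6 = 72 degrees
Difference: |216 - 72| = 144 degrees
The angle is 144 degrees

Final answer: 144 degrees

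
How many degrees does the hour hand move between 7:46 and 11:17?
The hour hand moves 0.5 degrees per minute.
Time elapsed: 11:17 - 7:46 = 211 minutes
Angular displacement: 211 x 0.5 = 105.5 degrees

Final answer: 105.5 degrees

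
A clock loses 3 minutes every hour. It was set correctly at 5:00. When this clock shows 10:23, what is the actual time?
For every 60 true minutes, the faulty clock advances 57 minutes, so 1 faulty-clock minute corresponds to 60/57 true minutes.
From 5:00 to 10:23 on the faulty dial is 323 minutes.
True elapsed: 323 x 60/57 = 340 minutes = 5 hours and 40 minutes.
True time: 5:00 + 5 hours and 40 minutes = 10:40.

Final answer: 10:40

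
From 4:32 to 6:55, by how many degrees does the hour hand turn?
The hour hand moves 0.5 degrees per minute.
Time elapsed: 6:55 - 4:32 = 143 minutes
Angular displacement: 143 x 0.5 = 71.5 degrees

Final answer: 71.5 degrees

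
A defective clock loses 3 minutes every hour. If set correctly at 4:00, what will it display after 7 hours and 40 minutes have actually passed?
For every 60 true minutes, the faulty clock advances 60 - 3 = 57 minutes.
True elapsed: 7 hours and 40 minutes = 460 minutes.
Faulty clock advances: 460 x 57/60 = 437 minutes (drift: 23 minutes behind).
Shown time: 4:00 + 437 minutes = 11:17.

Final answer: 11:17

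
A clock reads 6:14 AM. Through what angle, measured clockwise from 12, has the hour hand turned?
The hour hand moves 30 degrees per hour and 0.5 degrees per minute.
At 6:14: (6) x 30 + 14 x 0.5 = 180 + 7 = 187 degrees

Final answer: 187 degrees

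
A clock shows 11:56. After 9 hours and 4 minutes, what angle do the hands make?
First find the time 9 hours and 4 minutes after 11:56.
Total minutes: 11 x 60 + 56 + 9 x 60 + 4 = 1260.
1260 mod 720 = 540 minutes = 9:00.
Now compute the angle at 9:00:
Hour hand: 9 x 30 + 0 x 0.5 = 270 degrees
Minute hand: 0 x 6 = 0 degrees
Difference: |270 - 0| = 270 degrees
Smaller angle: 360 - 270 = 90 degrees

Final answer: 90 degrees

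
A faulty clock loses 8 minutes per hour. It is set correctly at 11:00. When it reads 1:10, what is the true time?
For every 60 true minutes, the faulty clock advances 52 minutes, so 1 faulty-clock minute corresponds to 60/52 true minutes.
From 11:00 to 1:10 on the faulty dial is 130 minutes.
True elapsed: 130 x 60/52 = 150 minutes = 2 hours and 30 minutes.
True time: 11:00 + 2 hours and 30 minutes = 1:30.

Final answer: 1:30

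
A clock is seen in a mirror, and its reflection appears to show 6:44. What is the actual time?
Reflection across the vertical (12-6) axis maps a hand at angle A degrees to (360 - A) degrees, which sends a reading of T minutes past 12:00 to (720 - T) minutes past 12:00.
Mirror reads 6:44 = 404 minutes past 12:00.
Actual time: (720 - 404) mod 720 = 316 minutes = 5:16.

Final answer: 5:16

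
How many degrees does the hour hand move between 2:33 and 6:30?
The hour hand moves 0.5 degrees per minute.
Time elapsed: 6:30 - 2:33 = 237 minutes
Angular displacement: 237 x 0.5 = 118.5 degrees

Final answer: 118.5 degrees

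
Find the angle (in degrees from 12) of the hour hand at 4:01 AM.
The hour hand moves 30 degrees per hour and 0.5 degrees per minute.
At 4:01: (4) x 30 + 1 x 0.5 = 120 + 0.5 = 120.5 degrees

Final answer: 120.5 degrees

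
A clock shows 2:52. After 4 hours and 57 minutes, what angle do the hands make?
First find the time 4 hours and 57 minutes after 2:52.
Total minutes: 2 x 60 + 52 + 4 x 60 + 57 = 469.
469 mod 720 = 469 minutes = 7:49.
Now compute the angle at 7:49:
Hour hand: 7 x 30 + 49 x 0.5 = 234.5 degrees
Minute hand: 49 x 6 = 294 degrees
Difference: |234.5 - 294| = 59.5 degrees
The angle is 59.5 degrees

Final answer: 59.5 degrees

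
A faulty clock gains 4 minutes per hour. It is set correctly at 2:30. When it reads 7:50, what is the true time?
For every 60 true minutes, the faulty clock advances 64 minutes, so 1 faulty-clock minute corresponds to 60/64 true minutes.
From 2:30 to 7:50 on the faulty dial is 320 minutes.
True elapsed: 320 x 60/64 = 300 minutes = 5 hours.
True time: 2:30 + 5 hours = 7:30.

Final answer: 7:30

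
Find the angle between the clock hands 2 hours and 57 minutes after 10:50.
First find the time 2 hours and 57 minutes after 10:50.
Total minutes: 10 x 60 + 50 + 2 x 60 + 57 = 827.
827 mod 720 = 107 minutes = 1:47.
Now compute the angle at 1:47:
Hour hand: 1 x 30 + 47 x 0.5 = 53.5 degrees
Minute hand: 47 x 6 = 282 degrees
Difference: |53.5 - 282| = 228.5 degrees
Smaller angle: 360 - 228.5 = 131.5 degrees

Final answer: 131.5 degrees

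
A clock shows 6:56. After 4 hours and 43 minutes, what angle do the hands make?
First find the time 4 hours and 43 minutes after 6:56.
Total minutes: 6 x 60 + 56 + 4 x 60 + 43 = 699.
699 mod 720 = 699 minutes = 11:39.
Now compute the angle at 11:39:
Hour hand: 11 x 30 + 39 x 0.5 = 349.5 degrees
Minute hand: 39 x 6 = 234 degrees
Difference: |349.5 - 234| = 115.5 degrees
The angle is 115.5 degrees

Final answer: 115.5 degrees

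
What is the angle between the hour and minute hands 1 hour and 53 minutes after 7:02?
First find the time 1 hour and 53 minutes after 7:02.
Total minutes: 7 x 60 + 2 + 1 x 60 + 53 = 535.
535 mod 720 = 535 minutes = 8:55.
Now compute the angle at 8:55:
Hour hand: 8 x 30 + 55 x 0.5 = 267.5 degrees
Minute hand: 55 x 6 = 330 degrees
Difference: |267.5 - 330| = 62.5 degrees
The angle is 62.5 degrees

Final answer: 62.5 degrees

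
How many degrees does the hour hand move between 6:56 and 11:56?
The hour hand moves 0.5 degrees per minute.
Time elapsed: 11:56 - 6:56 = 300 minutes
Angular displacement: 300 x 0.5 = 150 degrees

Final answer: 150 degrees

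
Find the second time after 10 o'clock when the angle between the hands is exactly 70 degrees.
At t minutes past 10:00, the hour hand is at 30 x 10 + 0.5t degrees and the minute hand is at 6t degrees.
The smaller angle between them is 70 degrees when |30H - 5.5t| = 70 or |30H - 5.5t| = 290.
With H = 10, solve 30 x 10 - 5.5t = +/- target for each target:
  t = (30 x 10 - 70) / 5.5 = 41.82
  t = (30 x 10 + 70) / 5.5 = 67.27 (outside (0, 60))
  t = (30 x 10 - 290) / 5.5 = 1.82
  t = (30 x 10 + 290) / 5.5 = 107.27 (outside (0, 60))
Valid solutions in (0, 60): {1.82, 41.82} minutes.
The second occurrence is t = 41.82 minutes.
The hands form a 70-degree angle at 41.82 minutes past 10:00.

Final answer: 41.82 minutes past 10:00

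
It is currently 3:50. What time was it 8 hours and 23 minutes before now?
Starting time: 3:50 = 230 total minutes past 12:00
Subtracting: 8 hours and 23 minutes = 503 minutes
230 - 503 = -273 (negative, add 12 hours = 720) = 447 minutes
= 7 hours and 27 minutes past 12:00 = 7:27

Final answer: 7:27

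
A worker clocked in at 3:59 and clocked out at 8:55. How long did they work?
From 3:59 to 8:55:
(8 x 60 + 55) - (3 x 60 + 59) = 535 - 239 = 296 minutes
= 4 hours and 56 minutes

Final answer: 4 hours and 56 minutes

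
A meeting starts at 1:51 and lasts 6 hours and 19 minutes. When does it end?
Starting time: 1:51
Adding 19 minutes to 51 minutes: 51 + 19 = 70 minutes = 1 hour and 10 minutes
Adding 6 hours: 1 + 6 + 1 (carry) = 8
Final time: 8:10

Final answer: 8:10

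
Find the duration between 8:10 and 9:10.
From 8:10 to 9:10:
(9 x 60 + 10) - (8 x 60 + 10) = 550 - 490 = 60 minutes
= 1 hour

Final answer: 1 hour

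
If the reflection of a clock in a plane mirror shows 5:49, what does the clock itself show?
Reflection across the vertical (12-6) axis maps a hand at angle A degrees to (360 - A) degrees, which sends a reading of T minutes past 12:00 to (720 - T) minutes past 12:00.
Mirror reads 5:49 = 349 minutes past 12:00.
Actual time: (720 - 349) mod 720 = 371 minutes = 6:11.

Final answer: 6:11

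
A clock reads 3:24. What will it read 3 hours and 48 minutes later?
Starting time: 3:24
Adding 48 minutes to 24 minutes: 24 + 48 = 72 minutes = 1 hour and 12 minutes
Adding 3 hours: 3 + 3 + 1 (carry) = 7
Final time: 7:12

Final answer: 7:12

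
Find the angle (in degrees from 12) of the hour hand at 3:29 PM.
The hour hand moves 30 degrees per hour and 0.5 degrees per minute.
At 3:29: (3) x 30 + 29 x 0.5 = 90 + 14.5 = 104.5 degrees

Final answer: 104.5 degrees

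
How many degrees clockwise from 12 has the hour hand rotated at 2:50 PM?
The hour hand moves 30 degrees per hour and 0.5 degrees per minute.
At 2:50: (2) x 30 + 50 x 0.5 = 60 + 25 = 85 degrees

Final answer: 85 degrees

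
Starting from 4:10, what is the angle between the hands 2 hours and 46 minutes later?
First find the time 2 hours and 46 minutes after 4:10.
Total minutes: 4 x 60 + 10 + 2 x 60 + 46 = 416.
416 mod 720 = 416 minutes = 6:56.
Now compute the angle at 6:56:
Hour hand: 6 x 30 + 56 x 0.5 = 208 degrees
Minute hand: 56 x 6 = 336 degrees
Difference: |208 - 336| = 128 degrees
The angle is 128 degrees

Final answer: 128 degrees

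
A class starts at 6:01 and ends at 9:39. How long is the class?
From 6:01 to 9:39:
(9 x 60 + 39) - (6 x 60 + 1) = 579 - 361 = 218 minutes
= 3 hours and 38 minutes

Final answer: 3 hours and 38 minutes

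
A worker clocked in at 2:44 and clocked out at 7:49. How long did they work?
From 2:44 to 7:49:
(7 x 60 + 49) - (2 x 60 + 44) = 469 - 164 = 305 minutes
= 5 hours and 5 minutes

Final answer: 5 hours and 5 minutes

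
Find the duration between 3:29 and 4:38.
From 3:29 to 4:38:
(4 x 60 + 38) - (3 x 60 + 29) = 278 - 209 = 69 minutes
= 1 hour and 9 minutes

Final answer: 1 hour and 9 minutes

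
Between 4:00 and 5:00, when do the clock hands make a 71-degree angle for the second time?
At t minutes past 4:00, the hour hand is at 30 x 4 + 0.5t degrees and the minute hand is at 6t degrees.
The smaller angle between them is 71 degrees when |30H - 5.5t| = 71 or |30H - 5.5t| = 289.
With H = 4, solve 30 x 4 - 5.5t = +/- target for each target:
  t = (30 x 4 - 71) / 5.5 = 8.91
  t = (30 x 4 + 71) / 5.5 = 34.73
  t = (30 x 4 - 289) / 5.5 = -30.73 (outside (0, 60))
  t = (30 x 4 + 289) / 5.5 = 74.36 (outside (0, 60))
Valid solutions in (0, 60): {8.91, 34.73} minutes.
The second occurrence is t = 34.73 minutes.
The hands form a 71-degree angle at 34.73 minutes past 4:00.

Final answer: 34.73 minutes past 4:00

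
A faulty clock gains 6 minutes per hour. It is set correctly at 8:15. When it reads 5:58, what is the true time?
For every 60 true minutes, the faulty clock advances 66 minutes, so 1 faulty-clock minute corresponds to 60/66 true minutes.
From 8:15 to 5:58 on the faulty dial is 583 minutes.
True elapsed: 583 x 60/66 = 530 minutes = 8 hours and 50 minutes.
True time: 8:15 + 8 hours and 50 minutes = 5:05.

Final answer: 5:05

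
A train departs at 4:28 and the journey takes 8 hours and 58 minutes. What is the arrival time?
Starting time: 4:28
Adding 58 minutes to 28 minutes: 28 + 58 = 86 minutes = 1 hour and 26 minutes
Adding 8 hours: 4 + 8 + 1 (carry) = 13 - 12 = 1
Final time: 1:26

Final answer: 1:26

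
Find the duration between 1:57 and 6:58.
From 1:57 to 6:58:
(6 x 60 + 58) - (1 x 60 + 57) = 418 - 117 = 301 minutes
= 5 hours and 1 minute

Final answer: 5 hours and 1 minute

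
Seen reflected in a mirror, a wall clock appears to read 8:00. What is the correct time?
Reflection across the vertical (12-6) axis maps a hand at angle A degrees to (360 - A) degrees, which sends a reading of T minutes past 12:00 to (720 - T) minutes past 12:00.
Mirror reads 8:00 = 480 minutes past 12:00.
Actual time: (720 - 480) mod 720 = 240 minutes = 4:00.

Final answer: 4:00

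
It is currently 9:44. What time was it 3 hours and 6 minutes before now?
Starting time: 9:44 = 584 total minutes past 12:00
Subtracting: 3 hours and 6 minutes = 186 minutes
584 - 186 = 398 minutes
= 6 hours and 38 minutes past 12:00 = 6:38

Final answer: 6:38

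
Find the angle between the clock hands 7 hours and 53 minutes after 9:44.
First find the time 7 hours and 53 minutes after 9:44.
Total minutes: 9 x 60 + 44 + 7 x 60 + 53 = 1057.
1057 mod 720 = 337 minutes = 5:37.
Now compute the angle at 5:37:
Hour hand: 5 x 30 + 37 x 0.5 = 168.5 degrees
Minute hand: 37 x 6 = 222 degrees
Difference: |168.5 - 222| = 53.5 degrees
The angle is 53.5 degrees

Final answer: 53.5 degrees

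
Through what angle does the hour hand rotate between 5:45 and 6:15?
The hour hand moves 0.5 degrees per minute.
Time elapsed: 6:15 - 5:45 = 30 minutes
Angular displacement: 30 x 0.5 = 15 degrees

Final answer: 15 degrees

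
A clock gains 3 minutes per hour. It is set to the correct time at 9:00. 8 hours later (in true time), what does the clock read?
For every 60 true minutes, the faulty clock advances 60 + 3 = 63 minutes.
True elapsed: 8 hours = 480 minutes.
Faulty clock advances: 480 x 63/60 = 504 minutes (drift: 24 minutes ahead).
Shown time: 9:00 + 504 minutes = 5:24.

Final answer: 5:24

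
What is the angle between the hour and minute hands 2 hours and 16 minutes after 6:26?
First find the time 2 hours and 16 minutes after 6:26.
Total minutes: 6 x 60 + 26 + 2 x 60 + 16 = 522.
522 mod 720 = 522 minutes = 8:42.
Now compute the angle at 8:42:
Hour hand: 8 x 30 + 42 x 0.5 = 261 degrees
Minute hand: 42 x 6 = 252 degrees
Difference: |261 - 252| = 9 degrees
The angle is 9 degrees

Final answer: 9 degrees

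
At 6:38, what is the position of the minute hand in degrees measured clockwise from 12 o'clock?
The minute hand moves 6 degrees per minute.
At 6:38: 38 x 6 = 228 degrees

Final answer: 228 degrees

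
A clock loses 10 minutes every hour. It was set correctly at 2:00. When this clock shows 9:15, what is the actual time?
For every 60 true minutes, the faulty clock advances 50 minutes, so 1 faulty-clock minute corresponds to 60/50 true minutes.
From 2:00 to 9:15 on the faulty dial is 435 minutes.
True elapsed: 435 x 60/50 = 522 minutes = 8 hours and 42 minutes.
True time: 2:00 + 8 hours and 42 minutes = 10:42.

Final answer: 10:42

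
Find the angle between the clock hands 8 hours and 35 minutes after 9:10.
First find the time 8 hours and 35 minutes after 9:10.
Total minutes: 9 x 60 + 10 + 8 x 60 + 35 = 1065.
1065 mod 720 = 345 minutes = 5:45.
Now compute the angle at 5:45:
Hour hand: 5 x 30 + 45 x 0.5 = 172.5 degrees
Minute hand: 45 x 6 = 270 degrees
Difference: |172.5 - 270| = 97.5 degrees
The angle is 97.5 degrees

Final answer: 97.5 degrees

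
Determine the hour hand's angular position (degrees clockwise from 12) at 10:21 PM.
The hour hand moves 30 degrees per hour and 0.5 degrees per minute.
At 10:21: (10) x 30 + 21 x 0.5 = 300 + 10.5 = 310.5 degrees

Final answer: 310.5 degrees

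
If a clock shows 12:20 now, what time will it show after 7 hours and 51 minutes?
Starting time: 12:20
Adding 51 minutes to 20 minutes: 20 + 51 = 71 minutes = 1 hour and 11 minutes
Adding 7 hours: 12 + 7 + 1 (carry) = 20 - 12 = 8
Final time: 8:11

Final answer: 8:11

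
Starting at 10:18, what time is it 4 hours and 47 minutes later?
Starting time: 10:18
Adding 47 minutes to 18 minutes: 18 + 47 = 65 minutes = 1 hour and 5 minutes
Adding 4 hours: 10 + 4 + 1 (carry) = 15 - 12 = 3
Final time: 3:05

Final answer: 3:05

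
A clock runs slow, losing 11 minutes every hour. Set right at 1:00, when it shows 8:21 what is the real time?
For every 60 true minutes, the faulty clock advances 49 minutes, so 1 faulty-clock minute corresponds to 60/49 true minutes.
From 1:00 to 8:21 on the faulty dial is 441 minutes.
True elapsed: 441 x 60/49 = 540 minutes = 9 hours.
True time: 1:00 + 9 hours = 10:00.

Final answer: 10:00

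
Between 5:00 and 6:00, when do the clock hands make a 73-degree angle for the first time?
At t minutes past 5:00, the hour hand is at 30 x 5 + 0.5t degrees and the minute hand is at 6t degrees.
The smaller angle between them is 73 degrees when |30H - 5.5t| = 73 or |30H - 5.5t| = 287.
With H = 5, solve 30 x 5 - 5.5t = +/- target for each target:
  t = (30 x 5 - 73) / 5.5 = 14
  t = (30 x 5 + 73) / 5.5 = 40.55
  t = (30 x 5 - 287) / 5.5 = -24.91 (outside (0, 60))
  t = (30 x 5 + 287) / 5.5 = 79.45 (outside (0, 60))
Valid solutions in (0, 60): {14, 40.55} minutes.
The first occurrence is t = 14 minutes.
The hands form a 73-degree angle at 14 minutes past 5:00.

Final answer: 14 minutes past 5:00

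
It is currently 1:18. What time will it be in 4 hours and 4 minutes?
Starting time: 1:18
Adding 4 minutes to 18 minutes: 18 + 4 = 22 minutes
Adding 4 hours: 1 + 4 = 5
Final time: 5:22

Final answer: 5:22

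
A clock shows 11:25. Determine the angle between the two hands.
Hour hand position: 11 x 30 + 25 x 0.5 = 342.5 degrees
Minute hand position: 25 x 6 = 150 degrees
Difference: |342.5 - 150| = 192.5 degrees
Since 192.5 > 180, the smaller angle is 360 - 192.5 = 167.5 degrees

Final answer: 167.5 degrees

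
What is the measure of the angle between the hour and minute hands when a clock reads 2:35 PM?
Hour hand position: 2 x 30 + 35 x 0.5 = 77.5 degrees
Minute hand position: 35 x 6 = 210 degrees
Difference: |77.5 - 210| = 132.5 degrees
The angle between the hands is 132.5 degrees

Final answer: 132.5 degrees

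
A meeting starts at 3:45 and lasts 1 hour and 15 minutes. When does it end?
Starting time: 3:45
Adding 15 minutes to 45 minutes: 45 + 15 = 60 minutes = 1 hour
Adding 1 hour: 3 + 1 + 1 (carry) = 5
Final time: 5:00

Final answer: 5:00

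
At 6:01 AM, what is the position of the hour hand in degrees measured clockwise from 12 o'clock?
The hour hand moves 30 degrees per hour and 0.5 degrees per minute.
At 6:01: (6) x 30 + 1 x 0.5 = 180 + 0.5 = 180.5 degrees

Final answer: 180.5 degrees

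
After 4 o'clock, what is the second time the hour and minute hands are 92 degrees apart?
At t minutes past 4:00, the hour hand is at 30 x 4 + 0.5t degrees and the minute hand is at 6t degrees.
The smaller angle between them is 92 degrees when |30H - 5.5t| = 92 or |30H - 5.5t| = 268.
With H = 4, solve 30 x 4 - 5.5t = +/- target for each target:
  t = (30 x 4 - 92) / 5.5 = 5.09
  t = (30 x 4 + 92) / 5.5 = 38.55
  t = (30 x 4 - 268) / 5.5 = -26.91 (outside (0, 60))
  t = (30 x 4 + 268) / 5.5 = 70.55 (outside (0, 60))
Valid solutions in (0, 60): {5.09, 38.55} minutes.
The second occurrence is t = 38.55 minutes.
The hands form a 92-degree angle at 38.55 minutes past 4:00.

Final answer: 38.55 minutes past 4:00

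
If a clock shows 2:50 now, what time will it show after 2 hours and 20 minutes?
Starting time: 2:50
Adding 20 minutes to 50 minutes: 50 + 20 = 70 minutes = 1 hour and 10 minutes
Adding 2 hours: 2 + 2 + 1 (carry) = 5
Final time: 5:10

Final answer: 5:10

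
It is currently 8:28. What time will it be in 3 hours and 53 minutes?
Starting time: 8:28
Adding 53 minutes to 28 minutes: 28 + 53 = 81 minutes = 1 hour and 21 minutes
Adding 3 hours: 8 + 3 + 1 (carry) = 12
Final time: 12:21

Final answer: 12:21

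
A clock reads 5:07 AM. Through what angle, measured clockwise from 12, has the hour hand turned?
The hour hand moves 30 degrees per hour and 0.5 degrees per minute.
At 5:07: (5) x 30 + 7 x 0.5 = 150 + 3.5 = 153.5 degrees

Final answer: 153.5 degrees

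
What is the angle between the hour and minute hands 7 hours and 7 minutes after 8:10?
First find the time 7 hours and 7 minutes after 8:10.
Total minutes: 8 x 60 + 10 + 7 x 60 + 7 = 917.
917 mod 720 = 197 minutes = 3:17.
Now compute the angle at 3:17:
Hour hand: 3 x 30 + 17 x 0.5 = 98.5 degrees
Minute hand: 17 x 6 = 102 degrees
Difference: |98.5 - 102| = 3.5 degrees
The angle is 3.5 degrees

Final answer: 3.5 degrees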